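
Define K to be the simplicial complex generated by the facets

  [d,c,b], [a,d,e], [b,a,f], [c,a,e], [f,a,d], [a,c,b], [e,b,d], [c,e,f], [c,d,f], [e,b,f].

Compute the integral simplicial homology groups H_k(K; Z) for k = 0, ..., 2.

H_0 ≅ Z,  H_1 ≅ Z/2,  H_2 = 0.

Order the vertices as a < b < c < d < e < f. Listing each simplex with vertices in this order, K has dimension 2 with simplices:

  0-simplices (6): a, b, c, d, e, f
  1-simplices (15): ab, ac, ad, ae, af, bc, bd, be, bf, cd, ce, cf, de, df, ef
  2-simplices (10): abc, abf, ace, ade, adf, bcd, bde, bef, cdf, cef

giving chain groups C_0 ≅ Z^6, C_1 ≅ Z^15, C_2 ≅ Z^10.

Boundary ∂_1: C_1 → C_0 maps an edge to its endpoints' difference, ∂[p,q] = q − p. For instance
  ∂de = e − d.
As a 6×15 matrix over Z this has rank 5, with invariant factors (1,1,1,1,1).

The boundary map ∂_2: C_2 → C_1 sends each 2-simplex [p,q,r] to [q,r] − [p,r] + [p,q]. For instance
  ∂cdf = df − cf + cd,
  ∂bcd = cd − bd + bc.
The 15×10 boundary matrix has rank 10 and Smith normal form diag(1,1,1,1,1,1,1,1,1,2).

Computing H_k = (kernel of ∂_k) / (image of ∂_{k+1}):

  H_0: rank C_0 − rank ∂_1 = 6 − 5 = 1, and the invariant factors of ∂_1 are all 1, so H_0 ≅ Z.
  H_1: rank ker ∂_1 − rank ∂_2 = (15 − 5) − 10 = 0, and ∂_2 has invariant factor 2 > 1, so H_1 ≅ Z/2.
  H_2: rank ker ∂_2 − rank ∂_3 = (10 − 10) − 0 = 0, and there is no ∂_3, so H_2 ≅ 0.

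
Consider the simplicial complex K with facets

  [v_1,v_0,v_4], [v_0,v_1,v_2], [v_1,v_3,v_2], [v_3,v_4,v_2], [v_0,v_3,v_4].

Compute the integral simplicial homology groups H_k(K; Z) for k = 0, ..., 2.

K has 5 vertices, 10 edges, 5 triangles.
rank ∂_0 = 0, rank ∂_1 = 4 ⇒ b_0 = 5 − 0 − 4 = 1; all invariant factors of ∂_1 are 1 so no torsion. So H_0 ≅ Z.
rank ∂_1 = 4, rank ∂_2 = 5 ⇒ b_1 = 10 − 4 − 5 = 1; all invariant factors of ∂_2 are 1 so no torsion. So H_1 ≅ Z.
rank ∂_2 = 5, rank ∂_3 = 0 ⇒ b_2 = 5 − 5 − 0 = 0. So H_2 ≅ 0.

H_0 = Z,  H_1 = Z,  H_2 = 0.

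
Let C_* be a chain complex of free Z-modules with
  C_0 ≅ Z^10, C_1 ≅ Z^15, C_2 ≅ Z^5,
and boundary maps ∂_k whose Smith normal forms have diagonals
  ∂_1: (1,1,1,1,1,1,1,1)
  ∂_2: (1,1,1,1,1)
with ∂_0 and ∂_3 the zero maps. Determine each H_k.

H_0: b_0 = 10 − 0 − 8 = 2; torsion from ∂_1 factors > 1: none. So H_0 ≅ Z^2.
H_1: b_1 = 15 − 8 − 5 = 2; torsion from ∂_2 factors > 1: none. So H_1 ≅ Z^2.
H_2: b_2 = 5 − 5 − 0 = 0; torsion from ∂_3 factors > 1: none. So H_2 ≅ 0.

H_0 ≅ Z^2,  H_1 ≅ Z^2,  H_2 = 0.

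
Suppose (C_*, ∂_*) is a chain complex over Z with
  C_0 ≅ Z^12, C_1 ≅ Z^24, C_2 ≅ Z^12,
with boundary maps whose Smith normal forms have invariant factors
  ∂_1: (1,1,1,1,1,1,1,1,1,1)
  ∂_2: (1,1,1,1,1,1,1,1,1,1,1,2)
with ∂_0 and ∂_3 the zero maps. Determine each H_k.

H_0 = Z^2,  H_1 = Z^2 × Z/2,  H_2 = 0.

H_0: b_0 = 12 − 0 − 10 = 2; torsion from ∂_1 factors > 1: none. So H_0 = Z^2.
H_1: b_1 = 24 − 10 − 12 = 2; torsion from ∂_2 factors > 1: [2]. So H_1 = Z^2 × Z/2.
H_2: b_2 = 12 − 12 − 0 = 0; torsion from ∂_3 factors > 1: none. So H_2 = 0.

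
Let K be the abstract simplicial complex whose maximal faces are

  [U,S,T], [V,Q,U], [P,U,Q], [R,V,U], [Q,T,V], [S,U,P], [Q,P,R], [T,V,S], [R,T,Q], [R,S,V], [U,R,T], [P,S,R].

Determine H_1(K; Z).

H_1 ≅ Z/2Z.

Fix the vertex order P < Q < R < S < T < U < V and write every simplex with vertices in increasing order. Then dim K = 2 and the simplices of K are:

  0-simplices (7): P, Q, R, S, T, U, V
  1-simplices (18): PQ, PR, PS, PU, QR, QT, QU, QV, RS, RT, RU, RV, ST, SU, SV, TU, TV, UV
  2-simplices (12): PQR, PQU, PRS, PSU, QRT, QTV, QUV, RSV, RTU, RUV, STU, STV

giving chain groups C_0 ≅ Z^7, C_1 ≅ Z^18, C_2 ≅ Z^12.

The boundary map ∂_1: C_1 → C_0 is given by ∂[p,q] = [q] − [p]. For instance
  ∂PQ = Q − P.
As a 7×18 matrix over Z this has rank 6, with invariant factors (1,1,1,1,1,1).

Boundary ∂_2: C_2 → C_1 maps a triangle to the signed sum of its edges. For instance
  ∂STU = TU − SU + ST,
  ∂RTU = TU − RU + RT.
This gives a 18×12 integer matrix of rank 12; reducing to Smith normal form yields diagonal entries (1,1,1,1,1,1,1,1,1,1,1,2).

Computing H_k = (kernel of ∂_k) / (image of ∂_{k+1}):

  H_1: rank ker ∂_1 − rank ∂_2 = (18 − 6) − 12 = 0, and ∂_2 has invariant factor 2 > 1, so H_1 = Z/2Z.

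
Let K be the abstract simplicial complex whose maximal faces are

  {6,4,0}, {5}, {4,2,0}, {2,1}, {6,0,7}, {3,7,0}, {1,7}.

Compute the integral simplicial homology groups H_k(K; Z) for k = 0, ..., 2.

We work with the vertex ordering 0 < 1 < 2 < 3 < 4 < 5 < 6 < 7. The simplices of K, each written with vertices in increasing order, are:

  0-simplices (8): [0], [1], [2], [3], [4], [5], [6], [7]
  1-simplices (11): [0,2], [0,3], [0,4], [0,6], [0,7], [1,2], [1,7], [2,4], [3,7], [4,6], [6,7]
  2-simplices (4): [0,2,4], [0,3,7], [0,4,6], [0,6,7]

so the chain groups are C_0 ≅ Z^8, C_1 ≅ Z^11, C_2 ≅ Z^4.

Boundary ∂_1: C_1 → C_0 is given by ∂[p,q] = [q] − [p]. For instance
  ∂[0,7] = [7] − [0].
The 8×11 boundary matrix has rank 6 and Smith normal form diag(1,1,1,1,1,1).

Boundary ∂_2: C_2 → C_1 sends each 2-simplex [p,q,r] to [q,r] − [p,r] + [p,q]. For instance
  ∂[0,6,7] = [6,7] − [0,7] + [0,6],
  ∂[0,3,7] = [3,7] − [0,7] + [0,3].
The 11×4 boundary matrix has rank 4 and Smith normal form diag(1,1,1,1).

Now H_k = ker ∂_k / im ∂_{k+1}, so:

  H_0: rank C_0 − rank ∂_1 = 8 − 6 = 2, and the invariant factors of ∂_1 are all 1, so H_0 ≅ Z^2.
  H_1: rank ker ∂_1 − rank ∂_2 = (11 − 6) − 4 = 1, and the invariant factors of ∂_2 are all 1, so H_1 ≅ Z.
  H_2: rank ker ∂_2 − rank ∂_3 = (4 − 4) − 0 = 0, and there is no ∂_3, so H_2 ≅ 0.

H_0 ≅ Z^2,  H_1 ≅ Z,  H_2 = 0.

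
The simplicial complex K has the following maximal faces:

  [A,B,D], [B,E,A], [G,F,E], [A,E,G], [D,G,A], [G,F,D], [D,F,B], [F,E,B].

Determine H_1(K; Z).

H_1 ≅ 0.

Fix the vertex order A < B < D < E < F < G and write every simplex with vertices in increasing order. Then dim K = 2 and the simplices of K are:

  0-simplices (6): A, B, D, E, F, G
  1-simplices (12): AB, AD, AE, AG, BD, BE, BF, DF, DG, EF, EG, FG
  2-simplices (8): ABD, ABE, ADG, AEG, BDF, BEF, DFG, EFG

so the chain groups are C_0 ≅ Z^6, C_1 ≅ Z^12, C_2 ≅ Z^8.

∂_1: C_1 → C_0 maps an edge to its endpoints' difference, ∂[p,q] = q − p. For instance
  ∂EG = G − E.
As a 6×12 matrix over Z this has rank 5, with invariant factors (1,1,1,1,1).

The boundary map ∂_2: C_2 → C_1 maps a triangle to the signed sum of its edges. For instance
  ∂ABE = BE − AE + AB,
  ∂DFG = FG − DG + DF.
The resulting 12×8 matrix has rank 7, and its Smith normal form has invariant factors (1,1,1,1,1,1,1).

From H_k ≅ ker(∂_k) / im(∂_{k+1}) we obtain:

  H_1: rank ker ∂_1 − rank ∂_2 = (12 − 5) − 7 = 0, and the invariant factors of ∂_2 are all 1, so H_1 = 0.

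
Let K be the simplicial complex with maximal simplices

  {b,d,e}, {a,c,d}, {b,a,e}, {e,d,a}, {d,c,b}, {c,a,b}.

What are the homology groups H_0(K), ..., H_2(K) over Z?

H_0 ≅ Z,  H_1 = 0,  H_2 ≅ Z.

We work with the vertex ordering a < b < c < d < e. The simplices of K, each written with vertices in increasing order, are:

  0-simplices (5): a, b, c, d, e
  1-simplices (9): ab, ac, ad, ae, bc, bd, be, cd, de
  2-simplices (6): abc, abe, acd, ade, bcd, bde

Hence C_0 ≅ Z^5, C_1 ≅ Z^9, C_2 ≅ Z^6.

The boundary map ∂_1: C_1 → C_0 maps an edge to its endpoints' difference, ∂[p,q] = q − p. For instance
  ∂de = e − d.
As a 5×9 matrix over Z this has rank 4, with invariant factors (1,1,1,1).

∂_2: C_2 → C_1 maps a triangle to the signed sum of its edges. For instance
  ∂ade = de − ae + ad,
  ∂bde = de − be + bd.
This gives a 9×6 integer matrix of rank 5; reducing to Smith normal form yields diagonal entries (1,1,1,1,1).

From H_k ≅ ker(∂_k) / im(∂_{k+1}) we obtain:

  H_0: rank C_0 − rank ∂_1 = 5 − 4 = 1, and the invariant factors of ∂_1 are all 1, so H_0 = Z.
  H_1: rank ker ∂_1 − rank ∂_2 = (9 − 4) − 5 = 0, and the invariant factors of ∂_2 are all 1, so H_1 = 0.
  H_2: rank ker ∂_2 − rank ∂_3 = (6 − 5) − 0 = 1, and there is no ∂_3, so H_2 = Z.

As a check, the Euler characteristic is 5 − 9 + 6 = 2, which agrees with 1 − 0 + 1 = 2.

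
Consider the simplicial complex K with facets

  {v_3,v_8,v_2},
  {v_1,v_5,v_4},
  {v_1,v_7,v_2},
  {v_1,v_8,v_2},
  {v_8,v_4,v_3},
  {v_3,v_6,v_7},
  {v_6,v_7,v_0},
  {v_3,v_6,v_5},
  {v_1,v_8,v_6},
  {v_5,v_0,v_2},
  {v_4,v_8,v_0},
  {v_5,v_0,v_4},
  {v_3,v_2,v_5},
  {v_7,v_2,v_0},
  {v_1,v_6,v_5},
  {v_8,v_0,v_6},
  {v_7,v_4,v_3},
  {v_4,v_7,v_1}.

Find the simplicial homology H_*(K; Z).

H_0 ≅ Z,  H_1 ≅ Z^2,  H_2 ≅ Z.

Order the vertices as v_0 < v_1 < v_2 < v_3 < v_4 < v_5 < v_6 < v_7 < v_8. Listing each simplex with vertices in this order, K has dimension 2 with simplices:

  0-simplices (9): [v_0], [v_1], [v_2], [v_3], [v_4], [v_5], [v_6], [v_7], [v_8]
  1-simplices (27): (27 of them)
  2-simplices (18): (18 of them)

so the chain groups are C_0 ≅ Z^9, C_1 ≅ Z^27, C_2 ≅ Z^18.

The boundary map ∂_1: C_1 → C_0 sends each edge [p,q] (with p < q) to q − p. For instance
  ∂[v_2,v_3] = [v_3] − [v_2].
The 9×27 boundary matrix has rank 8 and Smith normal form diag(1,1,1,1,1,1,1,1).

Boundary ∂_2: C_2 → C_1 maps a triangle to the signed sum of its edges. For instance
  ∂[v_1,v_6,v_8] = [v_6,v_8] − [v_1,v_8] + [v_1,v_6],
  ∂[v_0,v_2,v_7] = [v_2,v_7] − [v_0,v_7] + [v_0,v_2].
This gives a 27×18 integer matrix of rank 17; reducing to Smith normal form yields diagonal entries (1,1,1,1,1,1,1,1,1,1,1,1,1,1,1,1,1).

Reading off H_k = ker ∂_k / im ∂_{k+1}:

  H_0: rank C_0 − rank ∂_1 = 9 − 8 = 1, and the invariant factors of ∂_1 are all 1, so H_0 = Z.
  H_1: rank ker ∂_1 − rank ∂_2 = (27 − 8) − 17 = 2, and the invariant factors of ∂_2 are all 1, so H_1 = Z^2.
  H_2: rank ker ∂_2 − rank ∂_3 = (18 − 17) − 0 = 1, and there is no ∂_3, so H_2 = Z.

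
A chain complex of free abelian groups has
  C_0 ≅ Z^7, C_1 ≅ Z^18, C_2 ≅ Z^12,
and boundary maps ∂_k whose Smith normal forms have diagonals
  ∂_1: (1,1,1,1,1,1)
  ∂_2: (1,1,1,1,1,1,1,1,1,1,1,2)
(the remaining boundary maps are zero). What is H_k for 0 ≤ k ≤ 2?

H_0 ≅ Z,  H_1 ≅ Z_2,  H_2 = 0.

H_0: b_0 = 7 − 0 − 6 = 1; torsion from ∂_1 factors > 1: none. So H_0 ≅ Z.
H_1: b_1 = 18 − 6 − 12 = 0; torsion from ∂_2 factors > 1: [2]. So H_1 ≅ Z_2.
H_2: b_2 = 12 − 12 − 0 = 0; torsion from ∂_3 factors > 1: none. So H_2 ≅ 0.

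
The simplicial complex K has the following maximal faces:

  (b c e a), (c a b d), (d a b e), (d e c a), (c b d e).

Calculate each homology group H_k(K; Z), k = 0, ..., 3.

H_0 ≅ Z,  H_1 = 0,  H_2 = 0,  H_3 ≅ Z.

K has 5 vertices, 10 edges, 10 triangles, 5 3-simplices.
rank ∂_0 = 0, rank ∂_1 = 4 ⇒ b_0 = 5 − 0 − 4 = 1; all invariant factors of ∂_1 are 1 so no torsion. So H_0 ≅ Z.
rank ∂_1 = 4, rank ∂_2 = 6 ⇒ b_1 = 10 − 4 − 6 = 0; all invariant factors of ∂_2 are 1 so no torsion. So H_1 ≅ 0.
rank ∂_2 = 6, rank ∂_3 = 4 ⇒ b_2 = 10 − 6 − 4 = 0; all invariant factors of ∂_3 are 1 so no torsion. So H_2 ≅ 0.
rank ∂_3 = 4, rank ∂_4 = 0 ⇒ b_3 = 5 − 4 − 0 = 1. So H_3 ≅ Z.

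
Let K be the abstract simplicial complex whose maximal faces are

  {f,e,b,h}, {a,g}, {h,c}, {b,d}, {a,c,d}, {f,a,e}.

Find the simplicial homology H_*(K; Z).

Take the total order a < b < c < d < e < f < g < h on the vertex set. Then K (dimension 3) consists of the simplices:

  0-simplices (8): a, b, c, d, e, f, g, h
  1-simplices (14): ac, ad, ae, af, ag, bd, be, bf, bh, cd, ch, ef, eh, fh
  2-simplices (6): acd, aef, bef, beh, bfh, efh
  3-simplices (1): befh

Hence C_0 ≅ Z^8, C_1 ≅ Z^14, C_2 ≅ Z^6, C_3 ≅ Z^1.

The boundary map ∂_1: C_1 → C_0 maps an edge to its endpoints' difference, ∂[p,q] = q − p. For instance
  ∂af = f − a.
As a 8×14 matrix over Z this has rank 7, with invariant factors (1,1,1,1,1,1,1).

The boundary map ∂_2: C_2 → C_1 acts by ∂[p,q,r] = [q,r] − [p,r] + [p,q]. For instance
  ∂efh = fh − eh + ef,
  ∂acd = cd − ad + ac.
As a 14×6 matrix over Z this has rank 5, with invariant factors (1,1,1,1,1).

The boundary map ∂_3: C_3 → C_2 sends each 3-simplex σ to the alternating sum Σ_i (−1)^i (σ with its i-th vertex removed). For instance
  ∂befh = efh − bfh + beh − bef.
As a 6×1 matrix over Z this has rank 1, with invariant factors (1).

Computing H_k = (kernel of ∂_k) / (image of ∂_{k+1}):

  H_0: rank C_0 − rank ∂_1 = 8 − 7 = 1, and the invariant factors of ∂_1 are all 1, so H_0 = Z.
  H_1: rank ker ∂_1 − rank ∂_2 = (14 − 7) − 5 = 2, and the invariant factors of ∂_2 are all 1, so H_1 = Z^2.
  H_2: rank ker ∂_2 − rank ∂_3 = (6 − 5) − 1 = 0, and the invariant factors of ∂_3 are all 1, so H_2 = 0.
  H_3: rank ker ∂_3 − rank ∂_4 = (1 − 1) − 0 = 0, and there is no ∂_4, so H_3 = 0.

As a check, the Euler characteristic is 8 − 14 + 6 − 1 = -1, which agrees with 1 − 2 + 0 − 0 = -1.

H_0 ≅ Z,  H_1 ≅ Z^2,  H_2 = 0,  H_3 = 0.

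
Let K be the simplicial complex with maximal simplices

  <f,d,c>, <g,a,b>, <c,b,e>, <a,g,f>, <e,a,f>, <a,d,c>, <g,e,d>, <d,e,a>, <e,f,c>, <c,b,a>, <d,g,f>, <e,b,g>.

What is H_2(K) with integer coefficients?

K has 7 vertices, 18 edges, 12 triangles.
rank ∂_2 = 12, rank ∂_3 = 0 ⇒ b_2 = 12 − 12 − 0 = 0. So H_2 ≅ 0.

H_2 = 0.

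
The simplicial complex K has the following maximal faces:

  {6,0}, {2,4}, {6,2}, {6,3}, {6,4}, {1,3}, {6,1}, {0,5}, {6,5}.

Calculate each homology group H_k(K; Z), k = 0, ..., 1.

K has 7 vertices, 9 edges.
rank ∂_0 = 0, rank ∂_1 = 6 ⇒ b_0 = 7 − 0 − 6 = 1; all invariant factors of ∂_1 are 1 so no torsion. So H_0 ≅ Z.
rank ∂_1 = 6, rank ∂_2 = 0 ⇒ b_1 = 9 − 6 − 0 = 3. So H_1 ≅ Z^3.

H_0 = Z,  H_1 = Z^3.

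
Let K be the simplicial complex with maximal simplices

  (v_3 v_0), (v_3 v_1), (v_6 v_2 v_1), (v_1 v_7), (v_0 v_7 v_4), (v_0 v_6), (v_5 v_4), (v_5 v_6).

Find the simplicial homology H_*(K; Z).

H_0 = Z,  H_1 = Z^3,  H_2 = 0.

Take the total order v_0 < v_1 < v_2 < v_3 < v_4 < v_5 < v_6 < v_7 on the vertex set. Then K (dimension 2) consists of the simplices:

  0-simplices (8): [v_0], [v_1], [v_2], [v_3], [v_4], [v_5], [v_6], [v_7]
  1-simplices (12): [v_0,v_3], [v_0,v_4], [v_0,v_6], [v_0,v_7], [v_1,v_2], [v_1,v_3], [v_1,v_6], [v_1,v_7], [v_2,v_6], [v_4,v_5], [v_4,v_7], [v_5,v_6]
  2-simplices (2): [v_0,v_4,v_7], [v_1,v_2,v_6]

Hence C_0 ≅ Z^8, C_1 ≅ Z^12, C_2 ≅ Z^2.

Boundary ∂_1: C_1 → C_0 is given by ∂[p,q] = [q] − [p].
As a 8×12 matrix over Z this has rank 7, with invariant factors (1,1,1,1,1,1,1).

The boundary map ∂_2: C_2 → C_1 acts by ∂[p,q,r] = [q,r] − [p,r] + [p,q]. For instance
  ∂[v_0,v_4,v_7] = [v_4,v_7] − [v_0,v_7] + [v_0,v_4],
  ∂[v_1,v_2,v_6] = [v_2,v_6] − [v_1,v_6] + [v_1,v_2].
The 12×2 boundary matrix has rank 2 and Smith normal form diag(1,1).

Now H_k = ker ∂_k / im ∂_{k+1}, so:

  H_0: rank C_0 − rank ∂_1 = 8 − 7 = 1, and the invariant factors of ∂_1 are all 1, so H_0 = Z.
  H_1: rank ker ∂_1 − rank ∂_2 = (12 − 7) − 2 = 3, and the invariant factors of ∂_2 are all 1, so H_1 = Z^3.
  H_2: rank ker ∂_2 − rank ∂_3 = (2 − 2) − 0 = 0, and there is no ∂_3, so H_2 = 0.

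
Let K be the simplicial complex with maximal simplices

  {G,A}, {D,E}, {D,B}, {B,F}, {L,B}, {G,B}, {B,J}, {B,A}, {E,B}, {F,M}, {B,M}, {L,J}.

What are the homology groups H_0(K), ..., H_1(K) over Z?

H_0 = Z,  H_1 = Z^4.

We work with the vertex ordering A < B < D < E < F < G < J < L < M. The simplices of K, each written with vertices in increasing order, are:

  0-simplices (9): A, B, D, E, F, G, J, L, M
  1-simplices (12): AB, AG, BD, BE, BF, BG, BJ, BL, BM, DE, FM, JL

giving chain groups C_0 ≅ Z^9, C_1 ≅ Z^12.

∂_1: C_1 → C_0 is given by ∂[p,q] = [q] − [p]. For instance
  ∂BF = F − B.
The 9×12 boundary matrix has rank 8 and Smith normal form diag(1,1,1,1,1,1,1,1).

Now H_k = ker ∂_k / im ∂_{k+1}, so:

  H_0: rank C_0 − rank ∂_1 = 9 − 8 = 1, and the invariant factors of ∂_1 are all 1, so H_0 = Z.
  H_1: rank ker ∂_1 − rank ∂_2 = (12 − 8) − 0 = 4, and there is no ∂_2, so H_1 = Z^4.

As a check, the Euler characteristic is 9 − 12 = -3, which agrees with 1 − 4 = -3.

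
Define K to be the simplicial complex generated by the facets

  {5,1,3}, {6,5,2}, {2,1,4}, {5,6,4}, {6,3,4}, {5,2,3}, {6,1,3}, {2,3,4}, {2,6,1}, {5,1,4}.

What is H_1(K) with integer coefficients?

H_1 ≅ Z/2Z.

Take the total order 1 < 2 < 3 < 4 < 5 < 6 on the vertex set. Then K (dimension 2) consists of the simplices:

  0-simplices (6): [1], [2], [3], [4], [5], [6]
  1-simplices (15): [1,2], [1,3], [1,4], [1,5], [1,6], [2,3], [2,4], [2,5], [2,6], [3,4], [3,5], [3,6], [4,5], [4,6], [5,6]
  2-simplices (10): [1,2,4], [1,2,6], [1,3,5], [1,3,6], [1,4,5], [2,3,4], [2,3,5], [2,5,6], [3,4,6], [4,5,6]

so the chain groups are C_0 ≅ Z^6, C_1 ≅ Z^15, C_2 ≅ Z^10.

∂_1: C_1 → C_0 maps an edge to its endpoints' difference, ∂[p,q] = q − p.
The 6×15 boundary matrix has rank 5 and Smith normal form diag(1,1,1,1,1).

The boundary map ∂_2: C_2 → C_1 acts by ∂[p,q,r] = [q,r] − [p,r] + [p,q]. For instance
  ∂[2,5,6] = [5,6] − [2,6] + [2,5],
  ∂[1,3,6] = [3,6] − [1,6] + [1,3].
This gives a 15×10 integer matrix of rank 10; reducing to Smith normal form yields diagonal entries (1,1,1,1,1,1,1,1,1,2).

Computing H_k = (kernel of ∂_k) / (image of ∂_{k+1}):

  H_1: rank ker ∂_1 − rank ∂_2 = (15 − 5) − 10 = 0, and ∂_2 has invariant factor 2 > 1, so H_1 ≅ Z/2Z.

(K is a triangulation of the real projective plane RP^2.)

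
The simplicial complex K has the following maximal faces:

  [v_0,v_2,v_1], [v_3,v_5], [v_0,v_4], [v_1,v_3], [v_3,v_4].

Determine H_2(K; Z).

Take the total order v_0 < v_1 < v_2 < v_3 < v_4 < v_5 on the vertex set. Then K (dimension 2) consists of the simplices:

  0-simplices (6): [v_0], [v_1], [v_2], [v_3], [v_4], [v_5]
  1-simplices (7): [v_0,v_1], [v_0,v_2], [v_0,v_4], [v_1,v_2], [v_1,v_3], [v_3,v_4], [v_3,v_5]
  2-simplices (1): [v_0,v_1,v_2]

Hence C_0 ≅ Z^6, C_1 ≅ Z^7, C_2 ≅ Z^1.

The boundary map ∂_1: C_1 → C_0 sends each edge [p,q] (with p < q) to q − p.
The resulting 6×7 matrix has rank 5, and its Smith normal form has invariant factors (1,1,1,1,1).

Boundary ∂_2: C_2 → C_1 maps a triangle to the signed sum of its edges. For instance
  ∂[v_0,v_1,v_2] = [v_1,v_2] − [v_0,v_2] + [v_0,v_1].
The 7×1 boundary matrix has rank 1 and Smith normal form diag(1).

Now H_k = ker ∂_k / im ∂_{k+1}, so:

  H_2: rank ker ∂_2 − rank ∂_3 = (1 − 1) − 0 = 0, and there is no ∂_3, so H_2 = 0.

H_2 ≅ 0.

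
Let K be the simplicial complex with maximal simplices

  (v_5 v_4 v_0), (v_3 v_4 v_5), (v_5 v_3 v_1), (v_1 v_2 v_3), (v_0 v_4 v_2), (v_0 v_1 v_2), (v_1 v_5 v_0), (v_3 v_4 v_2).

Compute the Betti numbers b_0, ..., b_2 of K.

b_0 = 1, b_1 = 0, b_2 = 1.

Fix the vertex order v_0 < v_1 < v_2 < v_3 < v_4 < v_5 and write every simplex with vertices in increasing order. Then dim K = 2 and the simplices of K are:

  0-simplices (6): [v_0], [v_1], [v_2], [v_3], [v_4], [v_5]
  1-simplices (12): [v_0,v_1], [v_0,v_2], [v_0,v_4], [v_0,v_5], [v_1,v_2], [v_1,v_3], [v_1,v_5], [v_2,v_3], [v_2,v_4], [v_3,v_4], [v_3,v_5], [v_4,v_5]
  2-simplices (8): [v_0,v_1,v_2], [v_0,v_1,v_5], [v_0,v_2,v_4], [v_0,v_4,v_5], [v_1,v_2,v_3], [v_1,v_3,v_5], [v_2,v_3,v_4], [v_3,v_4,v_5]

so the chain groups are C_0 ≅ Z^6, C_1 ≅ Z^12, C_2 ≅ Z^8.

Boundary ∂_1: C_1 → C_0 is given by ∂[p,q] = [q] − [p]. For instance
  ∂[v_0,v_1] = [v_1] − [v_0].
The 6×12 boundary matrix has rank 5 and Smith normal form diag(1,1,1,1,1).

The boundary map ∂_2: C_2 → C_1 sends each 2-simplex [p,q,r] to [q,r] − [p,r] + [p,q]. For instance
  ∂[v_3,v_4,v_5] = [v_4,v_5] − [v_3,v_5] + [v_3,v_4],
  ∂[v_1,v_3,v_5] = [v_3,v_5] − [v_1,v_5] + [v_1,v_3].
The resulting 12×8 matrix has rank 7, and its Smith normal form has invariant factors (1,1,1,1,1,1,1).

From H_k ≅ ker(∂_k) / im(∂_{k+1}) we obtain:

  H_0: rank C_0 − rank ∂_1 = 6 − 5 = 1, and the invariant factors of ∂_1 are all 1, so H_0 = Z.
  H_1: rank ker ∂_1 − rank ∂_2 = (12 − 5) − 7 = 0, and the invariant factors of ∂_2 are all 1, so H_1 = 0.
  H_2: rank ker ∂_2 − rank ∂_3 = (8 − 7) − 0 = 1, and there is no ∂_3, so H_2 = Z.

(K is a triangulation of the 2-sphere S^2.)

Hence the Betti numbers are b_0 = 1, b_1 = 0, b_2 = 1.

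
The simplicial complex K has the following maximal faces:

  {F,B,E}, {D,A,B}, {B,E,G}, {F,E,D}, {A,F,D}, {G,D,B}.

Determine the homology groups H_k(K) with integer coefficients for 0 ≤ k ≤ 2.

H_0 ≅ Z,  H_1 ≅ Z,  H_2 = 0.

Order the vertices as A < B < D < E < F < G. Listing each simplex with vertices in this order, K has dimension 2 with simplices:

  0-simplices (6): A, B, D, E, F, G
  1-simplices (12): AB, AD, AF, BD, BE, BF, BG, DE, DF, DG, EF, EG
  2-simplices (6): ABD, ADF, BDG, BEF, BEG, DEF

Hence C_0 ≅ Z^6, C_1 ≅ Z^12, C_2 ≅ Z^6.

∂_1: C_1 → C_0 is given by ∂[p,q] = [q] − [p].
This gives a 6×12 integer matrix of rank 5; reducing to Smith normal form yields diagonal entries (1,1,1,1,1).

Boundary ∂_2: C_2 → C_1 sends each 2-simplex [p,q,r] to [q,r] − [p,r] + [p,q]. For instance
  ∂DEF = EF − DF + DE,
  ∂ADF = DF − AF + AD.
As a 12×6 matrix over Z this has rank 6, with invariant factors (1,1,1,1,1,1).

Now H_k = ker ∂_k / im ∂_{k+1}, so:

  H_0: rank C_0 − rank ∂_1 = 6 − 5 = 1, and the invariant factors of ∂_1 are all 1, so H_0 ≅ Z.
  H_1: rank ker ∂_1 − rank ∂_2 = (12 − 5) − 6 = 1, and the invariant factors of ∂_2 are all 1, so H_1 ≅ Z.
  H_2: rank ker ∂_2 − rank ∂_3 = (6 − 6) − 0 = 0, and there is no ∂_3, so H_2 ≅ 0.

(K is a triangulation of the cylinder S^1 x I.)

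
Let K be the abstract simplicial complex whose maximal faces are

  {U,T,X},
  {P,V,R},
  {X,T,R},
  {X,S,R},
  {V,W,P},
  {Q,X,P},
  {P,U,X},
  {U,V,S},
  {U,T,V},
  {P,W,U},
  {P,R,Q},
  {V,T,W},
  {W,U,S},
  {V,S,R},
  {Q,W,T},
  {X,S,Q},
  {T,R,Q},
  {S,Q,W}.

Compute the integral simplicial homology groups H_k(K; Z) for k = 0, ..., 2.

H_0 = Z,  H_1 = Z ⊕ Z_2,  H_2 = 0.

Fix the vertex order P < Q < R < S < T < U < V < W < X and write every simplex with vertices in increasing order. Then dim K = 2 and the simplices of K are:

  0-simplices (9): P, Q, R, S, T, U, V, W, X
  1-simplices (27): PQ, PR, PU, PV, PW, PX, QR, QS, QT, QW, QX, RS, RT, RV, RX, SU, SV, SW, SX, TU, TV, TW, TX, UV, UW, UX, VW
  2-simplices (18): PQR, PQX, PRV, PUW, PUX, PVW, QRT, QSW, QSX, QTW, RSV, RSX, RTX, SUV, SUW, TUV, TUX, TVW

so the chain groups are C_0 ≅ Z^9, C_1 ≅ Z^27, C_2 ≅ Z^18.

∂_1: C_1 → C_0 sends each edge [p,q] (with p < q) to q − p.
This gives a 9×27 integer matrix of rank 8; reducing to Smith normal form yields diagonal entries (1,1,1,1,1,1,1,1).

Boundary ∂_2: C_2 → C_1 maps a triangle to the signed sum of its edges. For instance
  ∂SUV = UV − SV + SU,
  ∂SUW = UW − SW + SU.
The 27×18 boundary matrix has rank 18 and Smith normal form diag(1,1,1,1,1,1,1,1,1,1,1,1,1,1,1,1,1,2).

Now H_k = ker ∂_k / im ∂_{k+1}, so:

  H_0: rank C_0 − rank ∂_1 = 9 − 8 = 1, and the invariant factors of ∂_1 are all 1, so H_0 ≅ Z.
  H_1: rank ker ∂_1 − rank ∂_2 = (27 − 8) − 18 = 1, and ∂_2 has invariant factor 2 > 1, so H_1 ≅ Z ⊕ Z_2.
  H_2: rank ker ∂_2 − rank ∂_3 = (18 − 18) − 0 = 0, and there is no ∂_3, so H_2 ≅ 0.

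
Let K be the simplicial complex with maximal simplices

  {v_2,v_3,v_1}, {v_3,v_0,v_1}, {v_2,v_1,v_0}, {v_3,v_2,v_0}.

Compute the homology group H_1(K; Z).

H_1 = 0.

Order the vertices as v_0 < v_1 < v_2 < v_3. Listing each simplex with vertices in this order, K has dimension 2 with simplices:

  0-simplices (4): [v_0], [v_1], [v_2], [v_3]
  1-simplices (6): [v_0,v_1], [v_0,v_2], [v_0,v_3], [v_1,v_2], [v_1,v_3], [v_2,v_3]
  2-simplices (4): [v_0,v_1,v_2], [v_0,v_1,v_3], [v_0,v_2,v_3], [v_1,v_2,v_3]

Hence C_0 ≅ Z^4, C_1 ≅ Z^6, C_2 ≅ Z^4.

∂_1: C_1 → C_0 sends each edge [p,q] (with p < q) to q − p. For instance
  ∂[v_0,v_3] = [v_3] − [v_0].
As a 4×6 matrix over Z this has rank 3, with invariant factors (1,1,1).

Boundary ∂_2: C_2 → C_1 acts by ∂[p,q,r] = [q,r] − [p,r] + [p,q]. For instance
  ∂[v_0,v_1,v_3] = [v_1,v_3] − [v_0,v_3] + [v_0,v_1],
  ∂[v_0,v_1,v_2] = [v_1,v_2] − [v_0,v_2] + [v_0,v_1].
The 6×4 boundary matrix has rank 3 and Smith normal form diag(1,1,1).

From H_k ≅ ker(∂_k) / im(∂_{k+1}) we obtain:

  H_1: rank ker ∂_1 − rank ∂_2 = (6 − 3) − 3 = 0, and the invariant factors of ∂_2 are all 1, so H_1 ≅ 0.

(K is a triangulation of the 2-sphere S^2.)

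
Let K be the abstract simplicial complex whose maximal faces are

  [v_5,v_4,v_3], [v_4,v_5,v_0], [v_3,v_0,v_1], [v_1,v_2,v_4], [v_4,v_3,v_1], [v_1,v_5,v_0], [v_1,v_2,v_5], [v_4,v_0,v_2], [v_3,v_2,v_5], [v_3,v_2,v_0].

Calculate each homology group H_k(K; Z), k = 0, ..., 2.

K has 6 vertices, 15 edges, 10 triangles.
rank ∂_0 = 0, rank ∂_1 = 5 ⇒ b_0 = 6 − 0 − 5 = 1; all invariant factors of ∂_1 are 1 so no torsion. So H_0 ≅ Z.
rank ∂_1 = 5, rank ∂_2 = 10 ⇒ b_1 = 15 − 5 − 10 = 0; ∂_2 has invariant factor(s) [2] giving torsion. So H_1 ≅ Z/2.
rank ∂_2 = 10, rank ∂_3 = 0 ⇒ b_2 = 10 − 10 − 0 = 0. So H_2 ≅ 0.

H_0 ≅ Z,  H_1 ≅ Z/2,  H_2 = 0.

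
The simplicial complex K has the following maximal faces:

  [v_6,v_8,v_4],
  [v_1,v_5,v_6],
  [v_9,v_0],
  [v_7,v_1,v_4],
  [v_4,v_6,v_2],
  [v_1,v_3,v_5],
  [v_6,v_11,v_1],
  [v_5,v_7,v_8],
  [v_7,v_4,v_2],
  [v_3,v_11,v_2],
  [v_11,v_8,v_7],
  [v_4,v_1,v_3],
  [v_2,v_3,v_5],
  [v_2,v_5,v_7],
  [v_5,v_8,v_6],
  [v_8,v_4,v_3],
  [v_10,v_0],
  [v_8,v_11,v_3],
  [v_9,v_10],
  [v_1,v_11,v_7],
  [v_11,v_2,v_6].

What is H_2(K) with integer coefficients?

H_2 = Z.

K has 12 vertices, 30 edges, 18 triangles.
rank ∂_2 = 17, rank ∂_3 = 0 ⇒ b_2 = 18 − 17 − 0 = 1. So H_2 ≅ Z.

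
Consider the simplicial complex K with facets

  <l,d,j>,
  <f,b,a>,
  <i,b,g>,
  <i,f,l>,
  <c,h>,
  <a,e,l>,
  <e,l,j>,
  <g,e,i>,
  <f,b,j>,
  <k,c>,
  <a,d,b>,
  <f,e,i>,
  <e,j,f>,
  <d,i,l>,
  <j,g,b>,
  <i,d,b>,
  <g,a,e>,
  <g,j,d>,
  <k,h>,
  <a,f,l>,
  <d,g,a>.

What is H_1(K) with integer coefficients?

K has 12 vertices, 30 edges, 18 triangles.
rank ∂_1 = 10, rank ∂_2 = 18 ⇒ b_1 = 30 − 10 − 18 = 2; ∂_2 has invariant factor(s) [2] giving torsion. So H_1 ≅ Z^2 ⊕ Z/2.

H_1 = Z^2 ⊕ Z/2.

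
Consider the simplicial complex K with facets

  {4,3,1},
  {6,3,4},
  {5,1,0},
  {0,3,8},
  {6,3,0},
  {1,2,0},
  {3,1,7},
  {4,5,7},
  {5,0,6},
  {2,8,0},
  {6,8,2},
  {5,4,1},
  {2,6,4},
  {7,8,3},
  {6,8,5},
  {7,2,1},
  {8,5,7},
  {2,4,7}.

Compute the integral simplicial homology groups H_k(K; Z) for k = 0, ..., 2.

We work with the vertex ordering 0 < 1 < 2 < 3 < 4 < 5 < 6 < 7 < 8. The simplices of K, each written with vertices in increasing order, are:

  0-simplices (9): [0], [1], [2], [3], [4], [5], [6], [7], [8]
  1-simplices (27): (27 of them)
  2-simplices (18): [0,1,2], [0,1,5], [0,2,8], [0,3,6], [0,3,8], [0,5,6], [1,2,7], [1,3,4], [1,3,7], [1,4,5], [2,4,6], [2,4,7], [2,6,8], [3,4,6], [3,7,8], [4,5,7], [5,6,8], [5,7,8]

so the chain groups are C_0 ≅ Z^9, C_1 ≅ Z^27, C_2 ≅ Z^18.

Boundary ∂_1: C_1 → C_0 maps an edge to its endpoints' difference, ∂[p,q] = q − p.
This gives a 9×27 integer matrix of rank 8; reducing to Smith normal form yields diagonal entries (1,1,1,1,1,1,1,1).

The boundary map ∂_2: C_2 → C_1 maps a triangle to the signed sum of its edges. For instance
  ∂[1,4,5] = [4,5] − [1,5] + [1,4],
  ∂[3,4,6] = [4,6] − [3,6] + [3,4].
This gives a 27×18 integer matrix of rank 18; reducing to Smith normal form yields diagonal entries (1,1,1,1,1,1,1,1,1,1,1,1,1,1,1,1,1,2).

Computing H_k = (kernel of ∂_k) / (image of ∂_{k+1}):

  H_0: rank C_0 − rank ∂_1 = 9 − 8 = 1, and the invariant factors of ∂_1 are all 1, so H_0 ≅ Z.
  H_1: rank ker ∂_1 − rank ∂_2 = (27 − 8) − 18 = 1, and ∂_2 has invariant factor 2 > 1, so H_1 ≅ Z ⊕ Z/2.
  H_2: rank ker ∂_2 − rank ∂_3 = (18 − 18) − 0 = 0, and there is no ∂_3, so H_2 ≅ 0.

As a check, the Euler characteristic is 9 − 27 + 18 = 0, which agrees with 1 − 1 + 0 = 0.
(K is a triangulation of the Klein bottle.)

H_0 = Z,  H_1 = Z ⊕ Z/2,  H_2 = 0.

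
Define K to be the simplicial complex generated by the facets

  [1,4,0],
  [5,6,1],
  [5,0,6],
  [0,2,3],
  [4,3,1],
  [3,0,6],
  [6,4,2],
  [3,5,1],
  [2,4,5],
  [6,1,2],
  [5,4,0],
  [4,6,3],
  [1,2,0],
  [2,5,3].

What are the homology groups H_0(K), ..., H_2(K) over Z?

K has 7 vertices, 21 edges, 14 triangles.
rank ∂_0 = 0, rank ∂_1 = 6 ⇒ b_0 = 7 − 0 − 6 = 1; all invariant factors of ∂_1 are 1 so no torsion. So H_0 ≅ Z.
rank ∂_1 = 6, rank ∂_2 = 13 ⇒ b_1 = 21 − 6 − 13 = 2; all invariant factors of ∂_2 are 1 so no torsion. So H_1 ≅ Z^2.
rank ∂_2 = 13, rank ∂_3 = 0 ⇒ b_2 = 14 − 13 − 0 = 1. So H_2 ≅ Z.

H_0 ≅ Z,  H_1 ≅ Z^2,  H_2 ≅ Z.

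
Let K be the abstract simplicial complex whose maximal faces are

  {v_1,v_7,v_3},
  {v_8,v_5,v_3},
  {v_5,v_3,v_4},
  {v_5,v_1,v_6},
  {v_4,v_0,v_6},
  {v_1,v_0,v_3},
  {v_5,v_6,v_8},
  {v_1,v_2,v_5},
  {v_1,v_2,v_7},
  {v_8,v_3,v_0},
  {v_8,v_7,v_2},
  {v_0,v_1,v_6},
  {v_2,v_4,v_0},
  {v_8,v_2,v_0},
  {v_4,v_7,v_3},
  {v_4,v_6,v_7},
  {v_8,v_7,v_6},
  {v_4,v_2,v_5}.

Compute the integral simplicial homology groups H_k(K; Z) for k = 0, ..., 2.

We work with the vertex ordering v_0 < v_1 < v_2 < v_3 < v_4 < v_5 < v_6 < v_7 < v_8. The simplices of K, each written with vertices in increasing order, are:

  0-simplices (9): [v_0], [v_1], [v_2], [v_3], [v_4], [v_5], [v_6], [v_7], [v_8]
  1-simplices (27): (27 of them)
  2-simplices (18): (18 of them)

giving chain groups C_0 ≅ Z^9, C_1 ≅ Z^27, C_2 ≅ Z^18.

Boundary ∂_1: C_1 → C_0 is given by ∂[p,q] = [q] − [p]. For instance
  ∂[v_3,v_8] = [v_8] − [v_3].
The 9×27 boundary matrix has rank 8 and Smith normal form diag(1,1,1,1,1,1,1,1).

The boundary map ∂_2: C_2 → C_1 maps a triangle to the signed sum of its edges. For instance
  ∂[v_0,v_1,v_6] = [v_1,v_6] − [v_0,v_6] + [v_0,v_1],
  ∂[v_2,v_4,v_5] = [v_4,v_5] − [v_2,v_5] + [v_2,v_4].
The resulting 27×18 matrix has rank 17, and its Smith normal form has invariant factors (1,1,1,1,1,1,1,1,1,1,1,1,1,1,1,1,1).

From H_k ≅ ker(∂_k) / im(∂_{k+1}) we obtain:

  H_0: rank C_0 − rank ∂_1 = 9 − 8 = 1, and the invariant factors of ∂_1 are all 1, so H_0 = Z.
  H_1: rank ker ∂_1 − rank ∂_2 = (27 − 8) − 17 = 2, and the invariant factors of ∂_2 are all 1, so H_1 = Z^2.
  H_2: rank ker ∂_2 − rank ∂_3 = (18 − 17) − 0 = 1, and there is no ∂_3, so H_2 = Z.

As a check, the Euler characteristic is 9 − 27 + 18 = 0, which agrees with 1 − 2 + 1 = 0.
(K is a triangulation of the torus T^2.)

H_0 = Z,  H_1 = Z^2,  H_2 = Z.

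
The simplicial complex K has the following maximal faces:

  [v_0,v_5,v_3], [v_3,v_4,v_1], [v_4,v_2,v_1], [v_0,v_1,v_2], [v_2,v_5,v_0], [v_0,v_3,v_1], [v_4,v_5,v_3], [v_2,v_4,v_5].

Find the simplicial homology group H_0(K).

H_0 ≅ Z.

Take the total order v_0 < v_1 < v_2 < v_3 < v_4 < v_5 on the vertex set. Then K (dimension 2) consists of the simplices:

  0-simplices (6): [v_0], [v_1], [v_2], [v_3], [v_4], [v_5]
  1-simplices (12): [v_0,v_1], [v_0,v_2], [v_0,v_3], [v_0,v_5], [v_1,v_2], [v_1,v_3], [v_1,v_4], [v_2,v_4], [v_2,v_5], [v_3,v_4], [v_3,v_5], [v_4,v_5]
  2-simplices (8): [v_0,v_1,v_2], [v_0,v_1,v_3], [v_0,v_2,v_5], [v_0,v_3,v_5], [v_1,v_2,v_4], [v_1,v_3,v_4], [v_2,v_4,v_5], [v_3,v_4,v_5]

Hence C_0 ≅ Z^6, C_1 ≅ Z^12, C_2 ≅ Z^8.

∂_1: C_1 → C_0 is given by ∂[p,q] = [q] − [p].
The resulting 6×12 matrix has rank 5, and its Smith normal form has invariant factors (1,1,1,1,1).

∂_2: C_2 → C_1 maps a triangle to the signed sum of its edges. For instance
  ∂[v_1,v_2,v_4] = [v_2,v_4] − [v_1,v_4] + [v_1,v_2],
  ∂[v_1,v_3,v_4] = [v_3,v_4] − [v_1,v_4] + [v_1,v_3].
The 12×8 boundary matrix has rank 7 and Smith normal form diag(1,1,1,1,1,1,1).

Reading off H_k = ker ∂_k / im ∂_{k+1}:

  H_0: rank C_0 − rank ∂_1 = 6 − 5 = 1, and the invariant factors of ∂_1 are all 1, so H_0 = Z.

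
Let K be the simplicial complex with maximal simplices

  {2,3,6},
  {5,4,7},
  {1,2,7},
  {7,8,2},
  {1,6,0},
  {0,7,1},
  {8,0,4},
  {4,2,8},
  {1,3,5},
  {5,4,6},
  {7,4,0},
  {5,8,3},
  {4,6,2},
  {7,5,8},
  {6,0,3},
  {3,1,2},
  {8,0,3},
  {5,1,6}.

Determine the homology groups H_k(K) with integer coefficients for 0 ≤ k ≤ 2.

H_0 = Z,  H_1 = Z ⊕ Z/2Z,  H_2 = 0.

We work with the vertex ordering 0 < 1 < 2 < 3 < 4 < 5 < 6 < 7 < 8. The simplices of K, each written with vertices in increasing order, are:

  0-simplices (9): [0], [1], [2], [3], [4], [5], [6], [7], [8]
  1-simplices (27): (27 of them)
  2-simplices (18): [0,1,6], [0,1,7], [0,3,6], [0,3,8], [0,4,7], [0,4,8], [1,2,3], [1,2,7], [1,3,5], [1,5,6], [2,3,6], [2,4,6], [2,4,8], [2,7,8], [3,5,8], [4,5,6], [4,5,7], [5,7,8]

so the chain groups are C_0 ≅ Z^9, C_1 ≅ Z^27, C_2 ≅ Z^18.

∂_1: C_1 → C_0 is given by ∂[p,q] = [q] − [p]. For instance
  ∂[3,8] = [8] − [3].
The resulting 9×27 matrix has rank 8, and its Smith normal form has invariant factors (1,1,1,1,1,1,1,1).

The boundary map ∂_2: C_2 → C_1 acts by ∂[p,q,r] = [q,r] − [p,r] + [p,q]. For instance
  ∂[0,1,7] = [1,7] − [0,7] + [0,1],
  ∂[2,3,6] = [3,6] − [2,6] + [2,3].
The 27×18 boundary matrix has rank 18 and Smith normal form diag(1,1,1,1,1,1,1,1,1,1,1,1,1,1,1,1,1,2).

Now H_k = ker ∂_k / im ∂_{k+1}, so:

  H_0: rank C_0 − rank ∂_1 = 9 − 8 = 1, and the invariant factors of ∂_1 are all 1, so H_0 = Z.
  H_1: rank ker ∂_1 − rank ∂_2 = (27 − 8) − 18 = 1, and ∂_2 has invariant factor 2 > 1, so H_1 = Z ⊕ Z/2Z.
  H_2: rank ker ∂_2 − rank ∂_3 = (18 − 18) − 0 = 0, and there is no ∂_3, so H_2 = 0.

As a check, the Euler characteristic is 9 − 27 + 18 = 0, which agrees with 1 − 1 + 0 = 0.
(K is a triangulation of the Klein bottle.)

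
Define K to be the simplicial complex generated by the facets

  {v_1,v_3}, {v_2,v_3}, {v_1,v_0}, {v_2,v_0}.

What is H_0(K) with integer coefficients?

K has 4 vertices, 4 edges.
rank ∂_0 = 0, rank ∂_1 = 3 ⇒ b_0 = 4 − 0 − 3 = 1; all invariant factors of ∂_1 are 1 so no torsion. So H_0 = Z.

H_0 ≅ Z.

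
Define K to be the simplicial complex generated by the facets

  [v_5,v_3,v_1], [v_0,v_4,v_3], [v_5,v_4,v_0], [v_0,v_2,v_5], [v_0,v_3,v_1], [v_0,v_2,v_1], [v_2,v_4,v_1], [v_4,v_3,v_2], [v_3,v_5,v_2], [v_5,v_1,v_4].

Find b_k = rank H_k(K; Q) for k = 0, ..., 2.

b_0 = 1, b_1 = 0, b_2 = 0.

K has 6 vertices, 15 edges, 10 triangles.
rank ∂_0 = 0, rank ∂_1 = 5 ⇒ b_0 = 6 − 0 − 5 = 1; all invariant factors of ∂_1 are 1 so no torsion. So H_0 = Z.
rank ∂_1 = 5, rank ∂_2 = 10 ⇒ b_1 = 15 − 5 − 10 = 0; ∂_2 has invariant factor(s) [2] giving torsion. So H_1 = Z/2.
rank ∂_2 = 10, rank ∂_3 = 0 ⇒ b_2 = 10 − 10 − 0 = 0. So H_2 = 0.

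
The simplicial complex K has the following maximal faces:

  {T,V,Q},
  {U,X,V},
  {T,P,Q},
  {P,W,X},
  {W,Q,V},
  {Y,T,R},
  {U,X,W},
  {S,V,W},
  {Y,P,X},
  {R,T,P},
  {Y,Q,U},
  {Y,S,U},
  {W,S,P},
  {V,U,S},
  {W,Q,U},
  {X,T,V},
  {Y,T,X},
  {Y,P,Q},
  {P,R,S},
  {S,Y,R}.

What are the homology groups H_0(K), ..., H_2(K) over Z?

K has 10 vertices, 30 edges, 20 triangles.
rank ∂_0 = 0, rank ∂_1 = 9 ⇒ b_0 = 10 − 0 − 9 = 1; all invariant factors of ∂_1 are 1 so no torsion. So H_0 = Z.
rank ∂_1 = 9, rank ∂_2 = 20 ⇒ b_1 = 30 − 9 − 20 = 1; ∂_2 has invariant factor(s) [2] giving torsion. So H_1 = Z ⊕ Z/2Z.
rank ∂_2 = 20, rank ∂_3 = 0 ⇒ b_2 = 20 − 20 − 0 = 0. So H_2 = 0.

H_0 ≅ Z,  H_1 ≅ Z ⊕ Z/2Z,  H_2 = 0.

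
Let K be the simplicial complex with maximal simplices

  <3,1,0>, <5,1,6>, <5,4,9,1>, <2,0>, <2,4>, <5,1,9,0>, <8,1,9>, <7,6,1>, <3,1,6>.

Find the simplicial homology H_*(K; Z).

H_0 ≅ Z,  H_1 ≅ Z,  H_2 = 0,  H_3 = 0.

Take the total order 0 < 1 < 2 < 3 < 4 < 5 < 6 < 7 < 8 < 9 on the vertex set. Then K (dimension 3) consists of the simplices:

  0-simplices (10): [0], [1], [2], [3], [4], [5], [6], [7], [8], [9]
  1-simplices (20): [0,1], [0,2], [0,3], [0,5], [0,9], [1,3], [1,4], [1,5], [1,6], [1,7], [1,8], [1,9], [2,4], [3,6], [4,5], [4,9], [5,6], [5,9], [6,7], [8,9]
  2-simplices (12): [0,1,3], [0,1,5], [0,1,9], [0,5,9], [1,3,6], [1,4,5], [1,4,9], [1,5,6], [1,5,9], [1,6,7], [1,8,9], [4,5,9]
  3-simplices (2): [0,1,5,9], [1,4,5,9]

giving chain groups C_0 ≅ Z^10, C_1 ≅ Z^20, C_2 ≅ Z^12, C_3 ≅ Z^2.

The boundary map ∂_1: C_1 → C_0 maps an edge to its endpoints' difference, ∂[p,q] = q − p. For instance
  ∂[6,7] = [7] − [6].
The 10×20 boundary matrix has rank 9 and Smith normal form diag(1,1,1,1,1,1,1,1,1).

Boundary ∂_2: C_2 → C_1 acts by ∂[p,q,r] = [q,r] − [p,r] + [p,q]. For instance
  ∂[0,5,9] = [5,9] − [0,9] + [0,5],
  ∂[1,5,6] = [5,6] − [1,6] + [1,5].
As a 20×12 matrix over Z this has rank 10, with invariant factors (1,1,1,1,1,1,1,1,1,1).

Boundary ∂_3: C_3 → C_2 sends each 3-simplex σ to the alternating sum Σ_i (−1)^i (σ with its i-th vertex removed). For instance
  ∂[1,4,5,9] = [4,5,9] − [1,5,9] + [1,4,9] − [1,4,5],
  ∂[0,1,5,9] = [1,5,9] − [0,5,9] + [0,1,9] − [0,1,5].
This gives a 12×2 integer matrix of rank 2; reducing to Smith normal form yields diagonal entries (1,1).

Computing H_k = (kernel of ∂_k) / (image of ∂_{k+1}):

  H_0: rank C_0 − rank ∂_1 = 10 − 9 = 1, and the invariant factors of ∂_1 are all 1, so H_0 ≅ Z.
  H_1: rank ker ∂_1 − rank ∂_2 = (20 − 9) − 10 = 1, and the invariant factors of ∂_2 are all 1, so H_1 ≅ Z.
  H_2: rank ker ∂_2 − rank ∂_3 = (12 − 10) − 2 = 0, and the invariant factors of ∂_3 are all 1, so H_2 ≅ 0.
  H_3: rank ker ∂_3 − rank ∂_4 = (2 − 2) − 0 = 0, and there is no ∂_4, so H_3 ≅ 0.

As a check, the Euler characteristic is 10 − 20 + 12 − 2 = 0, which agrees with 1 − 1 + 0 − 0 = 0.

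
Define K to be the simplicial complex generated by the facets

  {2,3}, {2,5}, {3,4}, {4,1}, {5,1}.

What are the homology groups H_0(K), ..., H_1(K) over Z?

H_0 = Z,  H_1 = Z.

Order the vertices as 1 < 2 < 3 < 4 < 5. Listing each simplex with vertices in this order, K has dimension 1 with simplices:

  0-simplices (5): [1], [2], [3], [4], [5]
  1-simplices (5): [1,4], [1,5], [2,3], [2,5], [3,4]

Hence C_0 ≅ Z^5, C_1 ≅ Z^5.

The boundary map ∂_1: C_1 → C_0 is given by ∂[p,q] = [q] − [p].
As a 5×5 matrix over Z this has rank 4, with invariant factors (1,1,1,1).

From H_k ≅ ker(∂_k) / im(∂_{k+1}) we obtain:

  H_0: rank C_0 − rank ∂_1 = 5 − 4 = 1, and the invariant factors of ∂_1 are all 1, so H_0 = Z.
  H_1: rank ker ∂_1 − rank ∂_2 = (5 − 4) − 0 = 1, and there is no ∂_2, so H_1 = Z.

As a check, the Euler characteristic is 5 − 5 = 0, which agrees with 1 − 1 = 0.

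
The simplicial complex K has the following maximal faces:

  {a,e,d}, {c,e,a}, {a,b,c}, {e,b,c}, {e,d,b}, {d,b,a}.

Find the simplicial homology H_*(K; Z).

H_0 = Z,  H_1 = 0,  H_2 = Z.

Fix the vertex order a < b < c < d < e and write every simplex with vertices in increasing order. Then dim K = 2 and the simplices of K are:

  0-simplices (5): a, b, c, d, e
  1-simplices (9): ab, ac, ad, ae, bc, bd, be, ce, de
  2-simplices (6): abc, abd, ace, ade, bce, bde

giving chain groups C_0 ≅ Z^5, C_1 ≅ Z^9, C_2 ≅ Z^6.

∂_1: C_1 → C_0 maps an edge to its endpoints' difference, ∂[p,q] = q − p.
As a 5×9 matrix over Z this has rank 4, with invariant factors (1,1,1,1).

∂_2: C_2 → C_1 sends each 2-simplex [p,q,r] to [q,r] − [p,r] + [p,q]. For instance
  ∂bde = de − be + bd,
  ∂abd = bd − ad + ab.
As a 9×6 matrix over Z this has rank 5, with invariant factors (1,1,1,1,1).

From H_k ≅ ker(∂_k) / im(∂_{k+1}) we obtain:

  H_0: rank C_0 − rank ∂_1 = 5 − 4 = 1, and the invariant factors of ∂_1 are all 1, so H_0 = Z.
  H_1: rank ker ∂_1 − rank ∂_2 = (9 − 4) − 5 = 0, and the invariant factors of ∂_2 are all 1, so H_1 = 0.
  H_2: rank ker ∂_2 − rank ∂_3 = (6 − 5) − 0 = 1, and there is no ∂_3, so H_2 = Z.

As a check, the Euler characteristic is 5 − 9 + 6 = 2, which agrees with 1 − 0 + 1 = 2.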